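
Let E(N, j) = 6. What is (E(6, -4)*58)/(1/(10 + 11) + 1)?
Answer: 3654/11 ≈ 332.18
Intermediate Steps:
(E(6, -4)*58)/(1/(10 + 11) + 1) = (6*58)/(1/(10 + 11) + 1) = 348/(1/21 + 1) = 348/(22/21) = 348*(21/22) = 3654/11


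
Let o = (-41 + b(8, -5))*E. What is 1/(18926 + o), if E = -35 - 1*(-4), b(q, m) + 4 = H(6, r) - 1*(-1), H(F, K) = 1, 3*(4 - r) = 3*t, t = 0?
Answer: 1/20259 ≈ 4.9361e-5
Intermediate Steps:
r = 4 (r = 4 - 0 = 4 - ⅓*0 = 4 + 0 = 4)
b(q, m) = -2 (b(q, m) = -4 + (1 - 1*(-1)) = -4 + (1 + 1) = -4 + 2 = -2)
E = -31 (E = -35 + 4 = -31)
o = 1333 (o = (-41 - 2)*(-31) = -43*(-31) = 1333)
1/(18926 + o) = 1/(18926 + 1333) = 1/20259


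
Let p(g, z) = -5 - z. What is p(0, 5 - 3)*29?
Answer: -203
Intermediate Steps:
p(0, 5 - 3)*29 = (-5 - (5 - 3))*29 = (-5 - 1*2)*29 = (-5 - 2)*29 = -7*29 = -203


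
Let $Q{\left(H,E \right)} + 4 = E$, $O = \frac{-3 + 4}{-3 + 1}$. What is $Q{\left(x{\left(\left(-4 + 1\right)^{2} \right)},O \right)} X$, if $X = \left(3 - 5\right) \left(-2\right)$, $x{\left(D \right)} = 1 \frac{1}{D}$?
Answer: $-18$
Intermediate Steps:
$O = - \frac{1}{2}$ ($O = 1 \frac{1}{-2} = 1 \left(- \frac{1}{2}\right) = - \frac{1}{2} \approx -0.5$)
$x{\left(D \right)} = \frac{1}{D}$
$Q{\left(H,E \right)} = -4 + E$
$X = 4$ ($X = \left(-2\right) \left(-2\right) = 4$)
$Q{\left(x{\left(\left(-4 + 1\right)^{2} \right)},O \right)} X = \left(-4 - \frac{1}{2}\right) 4 = \left(- \frac{9}{2}\right) 4 = -18$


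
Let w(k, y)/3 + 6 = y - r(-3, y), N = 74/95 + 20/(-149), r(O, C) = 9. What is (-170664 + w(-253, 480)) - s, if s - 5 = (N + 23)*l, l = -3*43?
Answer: -2352898331/14155 ≈ -1.6622e+5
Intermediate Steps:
N = 9126/14155 (N = 74*(1/95) + 20*(-1/149) = 74/95 - 20/149 = 9126/14155 ≈ 0.64472)
l = -129
w(k, y) = -45 + 3*y (w(k, y) = -18 + 3*(y - 1*9) = -18 + 3*(y - 9) = -18 + 3*(-9 + y) = -18 + (-27 + 3*y) = -45 + 3*y)
s = -43104364/14155 (s = 5 + (9126/14155 + 23)*(-129) = 5 + (334691/14155)*(-129) = 5 - 43175139/14155 = -43104364/14155 ≈ -3045.2)
(-170664 + w(-253, 480)) - s = (-170664 + (-45 + 3*480)) - 1*(-43104364/14155) = (-170664 + (-45 + 1440)) + 43104364/14155 = (-170664 + 1395) + 43104364/14155 = -169269 + 43104364/14155 = -2352898331/14155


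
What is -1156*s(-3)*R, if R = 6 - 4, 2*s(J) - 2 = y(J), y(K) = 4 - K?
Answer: -10404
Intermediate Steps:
s(J) = 3 - J/2 (s(J) = 1 + (4 - J)/2 = 1 + (2 - J/2) = 3 - J/2)
R = 2
-1156*s(-3)*R = -1156*(3 - 1/2*(-3))*2 = -1156*(3 + 3/2)*2 = -5202*2 = -1156*9 = -10404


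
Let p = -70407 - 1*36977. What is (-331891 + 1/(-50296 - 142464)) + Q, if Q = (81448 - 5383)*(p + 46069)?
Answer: -899082249870161/192760 ≈ -4.6643e+9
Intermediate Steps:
p = -107384 (p = -70407 - 36977 = -107384)
Q = -4663925475 (Q = (81448 - 5383)*(-107384 + 46069) = 76065*(-61315) = -4663925475)
(-331891 + 1/(-50296 - 142464)) + Q = (-331891 + 1/(-50296 - 142464)) - 4663925475 = (-331891 + 1/(-192760)) - 4663925475 = (-331891 - 1/192760) - 4663925475 = -63975309161/192760 - 4663925475 = -899082249870161/192760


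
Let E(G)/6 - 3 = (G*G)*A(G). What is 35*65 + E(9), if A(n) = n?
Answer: 6667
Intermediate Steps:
E(G) = 18 + 6*G**3 (E(G) = 18 + 6*((G*G)*G) = 18 + 6*(G**2*G) = 18 + 6*G**3)
35*65 + E(9) = 35*65 + (18 + 6*9**3) = 2275 + (18 + 6*729) = 2275 + (18 + 4374) = 2275 + 4392 = 6667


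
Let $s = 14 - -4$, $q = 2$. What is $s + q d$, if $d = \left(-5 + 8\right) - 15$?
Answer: $-6$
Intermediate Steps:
$d = -12$ ($d = 3 - 15 = -12$)
$s = 18$ ($s = 14 + 4 = 18$)
$s + q d = 18 + 2 \left(-12\right) = 18 - 24 = -6$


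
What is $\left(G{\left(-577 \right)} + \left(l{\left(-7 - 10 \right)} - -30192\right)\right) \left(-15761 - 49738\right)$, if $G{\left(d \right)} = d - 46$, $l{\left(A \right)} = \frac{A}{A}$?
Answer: $-1936805430$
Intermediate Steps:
$l{\left(A \right)} = 1$
$G{\left(d \right)} = -46 + d$
$\left(G{\left(-577 \right)} + \left(l{\left(-7 - 10 \right)} - -30192\right)\right) \left(-15761 - 49738\right) = \left(\left(-46 - 577\right) + \left(1 - -30192\right)\right) \left(-15761 - 49738\right) = \left(-623 + \left(1 + 30192\right)\right) \left(-65499\right) = \left(-623 + 30193\right) \left(-65499\right) = 29570 \left(-65499\right) = -1936805430$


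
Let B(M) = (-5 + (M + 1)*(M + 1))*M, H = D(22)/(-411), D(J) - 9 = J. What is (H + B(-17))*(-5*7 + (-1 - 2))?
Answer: 66643184/411 ≈ 1.6215e+5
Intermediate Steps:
D(J) = 9 + J
H = -31/411 (H = (9 + 22)/(-411) = 31*(-1/411) = -31/411 ≈ -0.075426)
B(M) = M*(-5 + (1 + M)²) (B(M) = (-5 + (1 + M)*(1 + M))*M = (-5 + (1 + M)²)*M = M*(-5 + (1 + M)²))
(H + B(-17))*(-5*7 + (-1 - 2)) = (-31/411 - 17*(-5 + (1 - 17)²))*(-5*7 + (-1 - 2)) = (-31/411 - 17*(-5 + (-16)²))*(-35 - 3) = (-31/411 - 17*(-5 + 256))*(-38) = (-31/411 - 17*251)*(-38) = (-31/411 - 4267)*(-38) = -1753768/411*(-38) = 66643184/411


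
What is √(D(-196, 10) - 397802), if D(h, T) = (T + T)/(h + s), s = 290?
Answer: 2*I*√219686037/47 ≈ 630.71*I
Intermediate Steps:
D(h, T) = 2*T/(290 + h) (D(h, T) = (T + T)/(h + 290) = (2*T)/(290 + h) = 2*T/(290 + h))
√(D(-196, 10) - 397802) = √(2*10/(290 - 196) - 397802) = √(2*10/94 - 397802) = √(2*10*(1/94) - 397802) = √(10/47 - 397802) = √(-18696684/47) = 2*I*√219686037/47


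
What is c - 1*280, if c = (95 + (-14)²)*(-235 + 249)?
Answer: 3794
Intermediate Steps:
c = 4074 (c = (95 + 196)*14 = 291*14 = 4074)
c - 1*280 = 4074 - 1*280 = 4074 - 280 = 3794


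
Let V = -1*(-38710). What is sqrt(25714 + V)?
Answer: 2*sqrt(16106) ≈ 253.82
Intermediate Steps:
V = 38710
sqrt(25714 + V) = sqrt(25714 + 38710) = sqrt(64424) = 2*sqrt(16106)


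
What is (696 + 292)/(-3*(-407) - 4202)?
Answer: -988/2981 ≈ -0.33143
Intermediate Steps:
(696 + 292)/(-3*(-407) - 4202) = 988/(1221 - 4202) = 988/(-2981) = 988*(-1/2981) = -988/2981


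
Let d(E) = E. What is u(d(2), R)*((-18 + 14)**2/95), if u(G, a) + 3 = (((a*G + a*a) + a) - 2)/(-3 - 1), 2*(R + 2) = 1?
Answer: -31/95 ≈ -0.32632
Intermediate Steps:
R = -3/2 (R = -2 + (1/2)*1 = -2 + 1/2 = -3/2 ≈ -1.5000)
u(G, a) = -5/2 - a/4 - a**2/4 - G*a/4 (u(G, a) = -3 + (((a*G + a*a) + a) - 2)/(-3 - 1) = -3 + (((G*a + a**2) + a) - 2)/(-4) = -3 + (((a**2 + G*a) + a) - 2)*(-1/4) = -3 + ((a + a**2 + G*a) - 2)*(-1/4) = -3 + (-2 + a + a**2 + G*a)*(-1/4) = -3 + (1/2 - a/4 - a**2/4 - G*a/4) = -5/2 - a/4 - a**2/4 - G*a/4)
u(d(2), R)*((-18 + 14)**2/95) = (-5/2 - 1/4*(-3/2) - (-3/2)**2/4 - 1/4*2*(-3/2))*((-18 + 14)**2/95) = (-5/2 + 3/8 - 1/4*9/4 + 3/4)*((-4)**2*(1/95)) = (-5/2 + 3/8 - 9/16 + 3/4)*(16*(1/95)) = -31/16*16/95 = -31/95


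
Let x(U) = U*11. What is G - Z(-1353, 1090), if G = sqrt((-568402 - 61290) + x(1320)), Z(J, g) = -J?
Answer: -1353 + 2*I*sqrt(153793) ≈ -1353.0 + 784.33*I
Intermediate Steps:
x(U) = 11*U
G = 2*I*sqrt(153793) (G = sqrt((-568402 - 61290) + 11*1320) = sqrt(-629692 + 14520) = sqrt(-615172) = 2*I*sqrt(153793) ≈ 784.33*I)
G - Z(-1353, 1090) = 2*I*sqrt(153793) - (-1)*(-1353) = 2*I*sqrt(153793) - 1*1353 = 2*I*sqrt(153793) - 1353 = -1353 + 2*I*sqrt(153793)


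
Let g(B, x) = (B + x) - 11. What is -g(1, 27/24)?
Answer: 71/8 ≈ 8.8750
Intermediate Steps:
g(B, x) = -11 + B + x
-g(1, 27/24) = -(-11 + 1 + 27/24) = -(-11 + 1 + 27*(1/24)) = -(-11 + 1 + 9/8) = -1*(-71/8) = 71/8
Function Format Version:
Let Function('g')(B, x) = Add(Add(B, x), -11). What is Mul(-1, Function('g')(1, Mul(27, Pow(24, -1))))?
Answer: Rational(71, 8) ≈ 8.8750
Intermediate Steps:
Function('g')(B, x) = Add(-11, B, x)
Mul(-1, Function('g')(1, Mul(27, Pow(24, -1)))) = Mul(-1, Add(-11, 1, Mul(27, Pow(24, -1)))) = Mul(-1, Add(-11, 1, Mul(27, Rational(1, 24)))) = Mul(-1, Add(-11, 1, Rational(9, 8))) = Mul(-1, Rational(-71, 8)) = Rational(71, 8)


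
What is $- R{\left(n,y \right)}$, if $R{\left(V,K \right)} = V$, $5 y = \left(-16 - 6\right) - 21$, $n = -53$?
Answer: $53$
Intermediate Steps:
$y = - \frac{43}{5}$ ($y = \frac{\left(-16 - 6\right) - 21}{5} = \frac{-22 - 21}{5} = \frac{1}{5} \left(-43\right) = - \frac{43}{5} \approx -8.6$)
$- R{\left(n,y \right)} = \left(-1\right) \left(-53\right) = 53$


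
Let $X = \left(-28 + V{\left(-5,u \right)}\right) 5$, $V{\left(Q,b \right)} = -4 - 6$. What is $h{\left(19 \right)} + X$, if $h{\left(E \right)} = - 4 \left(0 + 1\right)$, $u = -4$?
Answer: $-194$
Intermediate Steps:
$V{\left(Q,b \right)} = -10$ ($V{\left(Q,b \right)} = -4 - 6 = -10$)
$h{\left(E \right)} = -4$ ($h{\left(E \right)} = \left(-4\right) 1 = -4$)
$X = -190$ ($X = \left(-28 - 10\right) 5 = \left(-38\right) 5 = -190$)
$h{\left(19 \right)} + X = -4 - 190 = -194$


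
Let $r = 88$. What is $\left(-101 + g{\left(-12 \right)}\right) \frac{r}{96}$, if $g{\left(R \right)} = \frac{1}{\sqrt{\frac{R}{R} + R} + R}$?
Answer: $- \frac{172337}{1860} - \frac{11 i \sqrt{11}}{1860} \approx -92.654 - 0.019614 i$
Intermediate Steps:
$g{\left(R \right)} = \frac{1}{R + \sqrt{1 + R}}$ ($g{\left(R \right)} = \frac{1}{\sqrt{1 + R} + R} = \frac{1}{R + \sqrt{1 + R}}$)
$\left(-101 + g{\left(-12 \right)}\right) \frac{r}{96} = \left(-101 + \frac{1}{-12 + \sqrt{1 - 12}}\right) \frac{88}{96} = \left(-101 + \frac{1}{-12 + \sqrt{-11}}\right) 88 \cdot \frac{1}{96} = \left(-101 + \frac{1}{-12 + i \sqrt{11}}\right) \frac{11}{12} = - \frac{1111}{12} + \frac{11}{12 \left(-12 + i \sqrt{11}\right)}$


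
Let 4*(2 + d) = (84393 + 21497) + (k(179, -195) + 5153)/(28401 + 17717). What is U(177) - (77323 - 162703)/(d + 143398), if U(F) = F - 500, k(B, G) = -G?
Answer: -126322170901/391699841 ≈ -322.50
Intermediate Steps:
d = 610383928/23059 (d = -2 + ((84393 + 21497) + (-1*(-195) + 5153)/(28401 + 17717))/4 = -2 + (105890 + (195 + 5153)/46118)/4 = -2 + (105890 + 5348*(1/46118))/4 = -2 + (105890 + 2674/23059)/4 = -2 + (¼)*(2441720184/23059) = -2 + 610430046/23059 = 610383928/23059 ≈ 26471.)
U(F) = -500 + F
U(177) - (77323 - 162703)/(d + 143398) = (-500 + 177) - (77323 - 162703)/(610383928/23059 + 143398) = -323 - (-85380)/3916998410/23059 = -323 - (-85380)*23059/3916998410 = -323 - 1*(-196877742/391699841) = -323 + 196877742/391699841 = -126322170901/391699841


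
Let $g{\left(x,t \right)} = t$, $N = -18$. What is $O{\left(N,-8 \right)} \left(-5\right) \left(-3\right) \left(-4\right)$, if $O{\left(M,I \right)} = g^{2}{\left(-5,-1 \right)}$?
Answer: $-60$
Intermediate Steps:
$O{\left(M,I \right)} = 1$ ($O{\left(M,I \right)} = \left(-1\right)^{2} = 1$)
$O{\left(N,-8 \right)} \left(-5\right) \left(-3\right) \left(-4\right) = 1 \left(-5\right) \left(-3\right) \left(-4\right) = 1 \cdot 15 \left(-4\right) = 1 \left(-60\right) = -60$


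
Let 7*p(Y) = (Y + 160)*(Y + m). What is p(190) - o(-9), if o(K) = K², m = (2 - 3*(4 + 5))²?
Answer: 40669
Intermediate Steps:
m = 625 (m = (2 - 3*9)² = (2 - 27)² = (-25)² = 625)
p(Y) = (160 + Y)*(625 + Y)/7 (p(Y) = ((Y + 160)*(Y + 625))/7 = ((160 + Y)*(625 + Y))/7 = (160 + Y)*(625 + Y)/7)
p(190) - o(-9) = (100000/7 + (⅐)*190² + (785/7)*190) - 1*(-9)² = (100000/7 + (⅐)*36100 + 149150/7) - 1*81 = (100000/7 + 36100/7 + 149150/7) - 81 = 40750 - 81 = 40669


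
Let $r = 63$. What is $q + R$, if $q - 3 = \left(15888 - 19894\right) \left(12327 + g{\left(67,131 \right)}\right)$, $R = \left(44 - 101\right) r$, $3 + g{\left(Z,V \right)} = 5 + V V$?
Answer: $-118140528$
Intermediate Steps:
$g{\left(Z,V \right)} = 2 + V^{2}$ ($g{\left(Z,V \right)} = -3 + \left(5 + V V\right) = -3 + \left(5 + V^{2}\right) = 2 + V^{2}$)
$R = -3591$ ($R = \left(44 - 101\right) 63 = \left(-57\right) 63 = -3591$)
$q = -118136937$ ($q = 3 + \left(15888 - 19894\right) \left(12327 + \left(2 + 131^{2}\right)\right) = 3 - 4006 \left(12327 + \left(2 + 17161\right)\right) = 3 - 4006 \left(12327 + 17163\right) = 3 - 118136940 = -118136937$)
$q + R = -118136937 - 3591 = -118140528$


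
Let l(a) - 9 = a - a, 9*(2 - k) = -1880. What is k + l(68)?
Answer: 1979/9 ≈ 219.89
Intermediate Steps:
k = 1898/9 (k = 2 - ⅑*(-1880) = 2 + 1880/9 = 1898/9 ≈ 210.89)
l(a) = 9 (l(a) = 9 + (a - a) = 9 + 0 = 9)
k + l(68) = 1898/9 + 9 = 1979/9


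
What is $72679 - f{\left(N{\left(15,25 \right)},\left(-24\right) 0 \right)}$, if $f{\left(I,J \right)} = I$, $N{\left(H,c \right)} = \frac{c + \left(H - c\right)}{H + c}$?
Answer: $\frac{581429}{8} \approx 72679.0$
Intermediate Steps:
$N{\left(H,c \right)} = \frac{H}{H + c}$
$72679 - f{\left(N{\left(15,25 \right)},\left(-24\right) 0 \right)} = 72679 - \frac{15}{15 + 25} = 72679 - \frac{15}{40} = 72679 - 15 \cdot \frac{1}{40} = 72679 - \frac{3}{8} = \frac{581429}{8}$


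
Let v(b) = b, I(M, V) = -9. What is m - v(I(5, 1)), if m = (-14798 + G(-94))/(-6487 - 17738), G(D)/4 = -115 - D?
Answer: 232907/24225 ≈ 9.6143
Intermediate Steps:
G(D) = -460 - 4*D (G(D) = 4*(-115 - D) = -460 - 4*D)
m = 14882/24225 (m = (-14798 + (-460 - 4*(-94)))/(-6487 - 17738) = (-14798 + (-460 + 376))/(-24225) = (-14798 - 84)*(-1/24225) = -14882*(-1/24225) = 14882/24225 ≈ 0.61432)
m - v(I(5, 1)) = 14882/24225 - 1*(-9) = 14882/24225 + 9 = 232907/24225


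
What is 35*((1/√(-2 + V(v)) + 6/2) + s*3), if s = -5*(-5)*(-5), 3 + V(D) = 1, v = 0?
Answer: -13020 - 35*I/2 ≈ -13020.0 - 17.5*I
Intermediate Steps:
V(D) = -2 (V(D) = -3 + 1 = -2)
s = -125 (s = 25*(-5) = -125)
35*((1/√(-2 + V(v)) + 6/2) + s*3) = 35*((1/√(-2 - 2) + 6/2) - 125*3) = 35*((1/√(-4) + 6*(½)) - 375) = 35*((1/(2*I) + 3) - 375) = 35*((1*(-I/2) + 3) - 375) = 35*((-I/2 + 3) - 375) = 35*((3 - I/2) - 375) = 35*(-372 - I/2) = -13020 - 35*I/2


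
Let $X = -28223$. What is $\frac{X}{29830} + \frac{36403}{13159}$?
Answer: $\frac{714515033}{392532970} \approx 1.8203$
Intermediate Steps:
$\frac{X}{29830} + \frac{36403}{13159} = - \frac{28223}{29830} + \frac{36403}{13159} = \frac{714515033}{392532970}$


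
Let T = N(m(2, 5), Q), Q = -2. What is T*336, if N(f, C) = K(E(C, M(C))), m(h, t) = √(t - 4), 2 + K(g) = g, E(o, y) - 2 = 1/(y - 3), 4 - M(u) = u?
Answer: 112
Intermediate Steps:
M(u) = 4 - u
E(o, y) = 2 + 1/(-3 + y) (E(o, y) = 2 + 1/(y - 3) = 2 + 1/(-3 + y))
K(g) = -2 + g
m(h, t) = √(-4 + t)
N(f, C) = -2 + (3 - 2*C)/(1 - C) (N(f, C) = -2 + (-5 + 2*(4 - C))/(-3 + (4 - C)) = -2 + (-5 + (8 - 2*C))/(1 - C) = -2 + (3 - 2*C)/(1 - C))
T = ⅓ (T = -1/(-1 - 2) = -1/(-3) = -1*(-⅓) = ⅓ ≈ 0.33333)
T*336 = (⅓)*336 = 112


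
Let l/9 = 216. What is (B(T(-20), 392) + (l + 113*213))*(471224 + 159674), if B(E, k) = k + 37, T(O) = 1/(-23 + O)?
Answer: 16682204916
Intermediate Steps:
l = 1944 (l = 9*216 = 1944)
B(E, k) = 37 + k
(B(T(-20), 392) + (l + 113*213))*(471224 + 159674) = ((37 + 392) + (1944 + 113*213))*(471224 + 159674) = (429 + (1944 + 24069))*630898 = (429 + 26013)*630898 = 26442*630898 = 16682204916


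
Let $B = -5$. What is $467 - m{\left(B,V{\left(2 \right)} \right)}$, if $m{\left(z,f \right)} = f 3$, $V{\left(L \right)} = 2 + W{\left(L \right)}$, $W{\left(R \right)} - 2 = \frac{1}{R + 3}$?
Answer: $\frac{2272}{5} \approx 454.4$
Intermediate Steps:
$W{\left(R \right)} = 2 + \frac{1}{3 + R}$ ($W{\left(R \right)} = 2 + \frac{1}{R + 3} = 2 + \frac{1}{3 + R}$)
$V{\left(L \right)} = 2 + \frac{7 + 2 L}{3 + L}$
$m{\left(z,f \right)} = 3 f$
$467 - m{\left(B,V{\left(2 \right)} \right)} = 467 - 3 \frac{13 + 4 \cdot 2}{3 + 2} = 467 - 3 \frac{13 + 8}{5} = 467 - 3 \cdot \frac{1}{5} \cdot 21 = 467 - 3 \cdot \frac{21}{5} = 467 - \frac{63}{5} = \frac{2272}{5}$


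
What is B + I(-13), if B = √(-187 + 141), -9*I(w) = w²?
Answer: -169/9 + I*√46 ≈ -18.778 + 6.7823*I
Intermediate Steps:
I(w) = -w²/9
B = I*√46 (B = √(-46) = I*√46 ≈ 6.7823*I)
B + I(-13) = I*√46 - ⅑*(-13)² = I*√46 - ⅑*169 = I*√46 - 169/9 = -169/9 + I*√46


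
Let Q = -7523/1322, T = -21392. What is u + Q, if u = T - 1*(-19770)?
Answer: -2151807/1322 ≈ -1627.7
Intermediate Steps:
u = -1622 (u = -21392 - 1*(-19770) = -21392 + 19770 = -1622)
Q = -7523/1322 (Q = -7523*1/1322 = -7523/1322 ≈ -5.6906)
u + Q = -1622 - 7523/1322 = -2151807/1322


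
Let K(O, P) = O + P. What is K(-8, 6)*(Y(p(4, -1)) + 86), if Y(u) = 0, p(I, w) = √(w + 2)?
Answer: -172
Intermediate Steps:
p(I, w) = √(2 + w)
K(-8, 6)*(Y(p(4, -1)) + 86) = (-8 + 6)*(0 + 86) = -2*86 = -172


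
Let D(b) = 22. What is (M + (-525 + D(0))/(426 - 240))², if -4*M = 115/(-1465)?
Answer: 85625879161/11880128016 ≈ 7.2075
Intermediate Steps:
M = 23/1172 (M = -115/(4*(-1465)) = -115*(-1)/(4*1465) = -¼*(-23/293) = 23/1172 ≈ 0.019625)
(M + (-525 + D(0))/(426 - 240))² = (23/1172 + (-525 + 22)/(426 - 240))² = (23/1172 - 503/186)² = (-292619/108996)² = 85625879161/11880128016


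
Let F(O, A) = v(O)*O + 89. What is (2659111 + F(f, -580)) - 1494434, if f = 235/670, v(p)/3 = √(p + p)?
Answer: 1164766 + 141*√3149/8978 ≈ 1.1648e+6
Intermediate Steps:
v(p) = 3*√2*√p (v(p) = 3*√(p + p) = 3*√(2*p) = 3*(√2*√p) = 3*√2*√p)
f = 47/134 (f = 235*(1/670) = 47/134 ≈ 0.35075)
F(O, A) = 89 + 3*√2*O^(3/2) (F(O, A) = (3*√2*√O)*O + 89 = 3*√2*O^(3/2) + 89 = 89 + 3*√2*O^(3/2))
(2659111 + F(f, -580)) - 1494434 = (2659111 + (89 + 3*√2*(47/134)^(3/2))) - 1494434 = (2659111 + (89 + 3*√2*(47*√6298/17956))) - 1494434 = (2659111 + (89 + 141*√3149/8978)) - 1494434 = (2659200 + 141*√3149/8978) - 1494434 = 1164766 + 141*√3149/8978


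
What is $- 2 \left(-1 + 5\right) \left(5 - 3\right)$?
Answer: $-16$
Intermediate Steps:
$- 2 \left(-1 + 5\right) \left(5 - 3\right) = - 2 \cdot 4 \left(5 - 3\right) = - 2 \cdot 4 \cdot 2 = \left(-2\right) 8 = -16$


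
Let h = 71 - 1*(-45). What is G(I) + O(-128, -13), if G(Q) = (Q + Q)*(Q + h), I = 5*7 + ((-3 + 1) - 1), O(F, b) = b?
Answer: 9459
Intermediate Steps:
h = 116 (h = 71 + 45 = 116)
I = 32 (I = 35 + (-2 - 1) = 35 - 3 = 32)
G(Q) = 2*Q*(116 + Q) (G(Q) = (Q + Q)*(Q + 116) = (2*Q)*(116 + Q) = 2*Q*(116 + Q))
G(I) + O(-128, -13) = 2*32*(116 + 32) - 13 = 2*32*148 - 13 = 9472 - 13 = 9459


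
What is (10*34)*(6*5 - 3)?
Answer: 9180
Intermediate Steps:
(10*34)*(6*5 - 3) = 340*(30 - 3) = 340*27 = 9180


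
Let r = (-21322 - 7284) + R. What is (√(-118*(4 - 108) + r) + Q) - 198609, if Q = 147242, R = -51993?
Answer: -51367 + I*√68327 ≈ -51367.0 + 261.39*I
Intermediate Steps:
r = -80599 (r = (-21322 - 7284) - 51993 = -28606 - 51993 = -80599)
(√(-118*(4 - 108) + r) + Q) - 198609 = (√(-118*(4 - 108) - 80599) + 147242) - 198609 = (√(-118*(-104) - 80599) + 147242) - 198609 = (√(12272 - 80599) + 147242) - 198609 = (√(-68327) + 147242) - 198609 = (I*√68327 + 147242) - 198609 = (147242 + I*√68327) - 198609 = -51367 + I*√68327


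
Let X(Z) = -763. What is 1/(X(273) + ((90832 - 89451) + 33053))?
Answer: 1/33671 ≈ 2.9699e-5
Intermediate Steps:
1/(X(273) + ((90832 - 89451) + 33053)) = 1/(-763 + ((90832 - 89451) + 33053)) = 1/(-763 + (1381 + 33053)) = 1/(-763 + 34434) = 1/33671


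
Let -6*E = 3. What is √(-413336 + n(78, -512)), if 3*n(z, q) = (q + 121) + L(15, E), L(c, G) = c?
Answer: 8*I*√58143/3 ≈ 643.01*I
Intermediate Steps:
E = -½ (E = -⅙*3 = -½ ≈ -0.50000)
n(z, q) = 136/3 + q/3 (n(z, q) = ((q + 121) + 15)/3 = ((121 + q) + 15)/3 = (136 + q)/3 = 136/3 + q/3)
√(-413336 + n(78, -512)) = √(-413336 + (136/3 + (⅓)*(-512))) = √(-413336 + (136/3 - 512/3)) = √(-413336 - 376/3) = √(-1240384/3) = 8*I*√58143/3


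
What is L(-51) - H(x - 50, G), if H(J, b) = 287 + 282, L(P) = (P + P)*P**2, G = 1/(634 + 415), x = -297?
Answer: -265871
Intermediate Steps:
G = 1/1049 ≈ 0.00095329
L(P) = 2*P**3 (L(P) = (2*P)*P**2 = 2*P**3)
H(J, b) = 569
L(-51) - H(x - 50, G) = 2*(-51)**3 - 1*569 = 2*(-132651) - 569 = -265302 - 569 = -265871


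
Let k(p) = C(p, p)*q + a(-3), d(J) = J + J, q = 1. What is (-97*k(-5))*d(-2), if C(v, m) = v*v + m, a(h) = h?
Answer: 6596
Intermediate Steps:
d(J) = 2*J
C(v, m) = m + v² (C(v, m) = v² + m = m + v²)
k(p) = -3 + p + p² (k(p) = (p + p²)*1 - 3 = (p + p²) - 3 = -3 + p + p²)
(-97*k(-5))*d(-2) = (-97*(-3 - 5 + (-5)²))*(2*(-2)) = -97*(-3 - 5 + 25)*(-4) = -97*17*(-4) = -1649*(-4) = 6596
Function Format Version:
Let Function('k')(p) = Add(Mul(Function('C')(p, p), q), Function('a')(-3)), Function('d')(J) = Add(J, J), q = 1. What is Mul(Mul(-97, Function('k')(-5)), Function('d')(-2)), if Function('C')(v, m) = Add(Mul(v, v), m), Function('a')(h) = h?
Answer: 6596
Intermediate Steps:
Function('d')(J) = Mul(2, J)
Function('C')(v, m) = Add(m, Pow(v, 2)) (Function('C')(v, m) = Add(Pow(v, 2), m) = Add(m, Pow(v, 2)))
Function('k')(p) = Add(-3, p, Pow(p, 2)) (Function('k')(p) = Add(Mul(Add(p, Pow(p, 2)), 1), -3) = Add(Add(p, Pow(p, 2)), -3) = Add(-3, p, Pow(p, 2)))
Mul(Mul(-97, Function('k')(-5)), Function('d')(-2)) = Mul(Mul(-97, Add(-3, -5, Pow(-5, 2))), Mul(2, -2)) = Mul(Mul(-97, Add(-3, -5, 25)), -4) = Mul(Mul(-97, 17), -4) = Mul(-1649, -4) = 6596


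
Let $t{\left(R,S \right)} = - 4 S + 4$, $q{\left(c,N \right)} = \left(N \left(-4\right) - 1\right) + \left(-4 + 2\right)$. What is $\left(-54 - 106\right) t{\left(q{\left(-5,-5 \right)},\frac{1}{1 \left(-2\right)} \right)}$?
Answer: $-960$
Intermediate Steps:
$q{\left(c,N \right)} = -3 - 4 N$ ($q{\left(c,N \right)} = \left(- 4 N - 1\right) - 2 = \left(-1 - 4 N\right) - 2 = -3 - 4 N$)
$t{\left(R,S \right)} = 4 - 4 S$
$\left(-54 - 106\right) t{\left(q{\left(-5,-5 \right)},\frac{1}{1 \left(-2\right)} \right)} = \left(-54 - 106\right) \left(4 - \frac{4}{1 \left(-2\right)}\right) = - 160 \left(4 - \frac{4}{-2}\right) = - 160 \left(4 - -2\right) = - 160 \left(4 + 2\right) = \left(-160\right) 6 = -960$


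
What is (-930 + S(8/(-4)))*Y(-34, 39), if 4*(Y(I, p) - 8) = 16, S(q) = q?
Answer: -11184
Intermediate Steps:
Y(I, p) = 12 (Y(I, p) = 8 + (1/4)*16 = 8 + 4 = 12)
(-930 + S(8/(-4)))*Y(-34, 39) = (-930 + 8/(-4))*12 = (-930 + 8*(-1/4))*12 = (-930 - 2)*12 = -932*12 = -11184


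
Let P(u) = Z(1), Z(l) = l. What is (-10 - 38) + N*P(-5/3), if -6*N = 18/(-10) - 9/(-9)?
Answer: -718/15 ≈ -47.867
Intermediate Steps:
P(u) = 1
N = 2/15 (N = -(18/(-10) - 9/(-9))/6 = -(18*(-⅒) - 9*(-⅑))/6 = -(-9/5 + 1)/6 = -⅙*(-⅘) = 2/15 ≈ 0.13333)
(-10 - 38) + N*P(-5/3) = (-10 - 38) + (2/15)*1 = -48 + 2/15 = -718/15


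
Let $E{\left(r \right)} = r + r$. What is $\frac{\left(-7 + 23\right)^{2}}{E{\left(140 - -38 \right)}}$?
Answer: $\frac{64}{89} \approx 0.7191$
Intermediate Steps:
$E{\left(r \right)} = 2 r$
$\frac{\left(-7 + 23\right)^{2}}{E{\left(140 - -38 \right)}} = \frac{\left(-7 + 23\right)^{2}}{2 \left(140 - -38\right)} = \frac{16^{2}}{2 \left(140 + 38\right)} = \frac{256}{2 \cdot 178} = \frac{256}{356} = 256 \cdot \frac{1}{356} = \frac{64}{89}$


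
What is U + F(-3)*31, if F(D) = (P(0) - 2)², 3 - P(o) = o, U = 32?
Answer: 63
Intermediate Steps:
P(o) = 3 - o
F(D) = 1 (F(D) = ((3 - 1*0) - 2)² = ((3 + 0) - 2)² = (3 - 2)² = 1² = 1)
U + F(-3)*31 = 32 + 1*31 = 32 + 31 = 63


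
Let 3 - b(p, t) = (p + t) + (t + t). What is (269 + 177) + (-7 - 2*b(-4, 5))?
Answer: 455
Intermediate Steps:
b(p, t) = 3 - p - 3*t (b(p, t) = 3 - ((p + t) + (t + t)) = 3 - ((p + t) + 2*t) = 3 - (p + 3*t) = 3 + (-p - 3*t) = 3 - p - 3*t)
(269 + 177) + (-7 - 2*b(-4, 5)) = (269 + 177) + (-7 - 2*(3 - 1*(-4) - 3*5)) = 446 + (-7 - 2*(3 + 4 - 15)) = 446 + (-7 - 2*(-8)) = 446 + (-7 + 16) = 446 + 9 = 455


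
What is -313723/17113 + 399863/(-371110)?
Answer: -123268598049/6350805430 ≈ -19.410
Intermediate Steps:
-313723/17113 + 399863/(-371110) = -313723*1/17113 + 399863*(-1/371110) = -313723/17113 - 399863/371110 = -123268598049/6350805430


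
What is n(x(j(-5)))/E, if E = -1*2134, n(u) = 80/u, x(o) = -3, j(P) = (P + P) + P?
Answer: 40/3201 ≈ 0.012496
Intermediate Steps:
j(P) = 3*P (j(P) = 2*P + P = 3*P)
E = -2134
n(x(j(-5)))/E = (80/(-3))/(-2134) = (80*(-⅓))*(-1/2134) = -80/3*(-1/2134) = 40/3201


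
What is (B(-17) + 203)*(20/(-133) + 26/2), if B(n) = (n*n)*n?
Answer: -8049390/133 ≈ -60522.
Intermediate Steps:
B(n) = n³ (B(n) = n²*n = n³)
(B(-17) + 203)*(20/(-133) + 26/2) = ((-17)³ + 203)*(20/(-133) + 26/2) = (-4913 + 203)*(20*(-1/133) + 26*(½)) = -4710*(-20/133 + 13) = -4710*1709/133 = -8049390/133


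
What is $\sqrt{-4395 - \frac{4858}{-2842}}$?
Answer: $\frac{i \sqrt{181043114}}{203} \approx 66.282 i$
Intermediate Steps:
$\sqrt{-4395 - \frac{4858}{-2842}} = \sqrt{-4395 - - \frac{347}{203}} = \sqrt{-4395 + \frac{347}{203}} = \sqrt{- \frac{891838}{203}} = \frac{i \sqrt{181043114}}{203}$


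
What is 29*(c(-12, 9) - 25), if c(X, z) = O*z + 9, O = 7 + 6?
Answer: 2929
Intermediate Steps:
O = 13
c(X, z) = 9 + 13*z (c(X, z) = 13*z + 9 = 9 + 13*z)
29*(c(-12, 9) - 25) = 29*((9 + 13*9) - 25) = 29*((9 + 117) - 25) = 29*(126 - 25) = 29*101 = 2929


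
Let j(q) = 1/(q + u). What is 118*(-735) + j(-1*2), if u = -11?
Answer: -1127491/13 ≈ -86730.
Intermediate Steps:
j(q) = 1/(-11 + q) (j(q) = 1/(q - 11) = 1/(-11 + q))
118*(-735) + j(-1*2) = 118*(-735) + 1/(-11 - 1*2) = -86730 + 1/(-11 - 2) = -86730 + 1/(-13) = -86730 - 1/13 = -1127491/13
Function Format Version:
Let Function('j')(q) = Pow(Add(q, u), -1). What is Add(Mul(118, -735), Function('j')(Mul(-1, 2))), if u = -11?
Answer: Rational(-1127491, 13) ≈ -86730.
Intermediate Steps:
Function('j')(q) = Pow(Add(-11, q), -1) (Function('j')(q) = Pow(Add(q, -11), -1) = Pow(Add(-11, q), -1))
Add(Mul(118, -735), Function('j')(Mul(-1, 2))) = Add(Mul(118, -735), Pow(Add(-11, Mul(-1, 2)), -1)) = Add(-86730, Pow(Add(-11, -2), -1)) = Add(-86730, Pow(-13, -1)) = Add(-86730, Rational(-1, 13)) = Rational(-1127491, 13)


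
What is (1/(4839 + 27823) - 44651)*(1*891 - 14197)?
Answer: 9702675063533/16331 ≈ 5.9413e+8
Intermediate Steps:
(1/(4839 + 27823) - 44651)*(1*891 - 14197) = (1/32662 - 44651)*(891 - 14197) = (1/32662 - 44651)*(-13306) = -1458390961/32662*(-13306) = 9702675063533/16331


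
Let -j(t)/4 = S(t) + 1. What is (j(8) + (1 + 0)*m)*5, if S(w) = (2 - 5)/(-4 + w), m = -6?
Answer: -35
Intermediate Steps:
S(w) = -3/(-4 + w)
j(t) = -4 + 12/(-4 + t) (j(t) = -4*(-3/(-4 + t) + 1) = -4*(1 - 3/(-4 + t)) = -4 + 12/(-4 + t))
(j(8) + (1 + 0)*m)*5 = (4*(7 - 1*8)/(-4 + 8) + (1 + 0)*(-6))*5 = (4*(7 - 8)/4 + 1*(-6))*5 = (4*(¼)*(-1) - 6)*5 = (-1 - 6)*5 = -7*5 = -35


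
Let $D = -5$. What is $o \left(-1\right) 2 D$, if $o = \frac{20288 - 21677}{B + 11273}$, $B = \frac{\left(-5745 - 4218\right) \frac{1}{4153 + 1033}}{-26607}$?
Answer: $- \frac{638865466260}{518497512403} \approx -1.2321$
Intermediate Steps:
$B = \frac{3321}{45994634}$ ($B = - \frac{9963}{5186} \left(- \frac{1}{26607}\right) = \left(-9963\right) \frac{1}{5186} \left(- \frac{1}{26607}\right) = \left(- \frac{9963}{5186}\right) \left(- \frac{1}{26607}\right) = \frac{3321}{45994634} \approx 7.2204 \cdot 10^{-5}$)
$o = - \frac{63886546626}{518497512403}$ ($o = \frac{20288 - 21677}{\frac{3321}{45994634} + 11273} = - \frac{1389}{\frac{518497512403}{45994634}} = \left(-1389\right) \frac{45994634}{518497512403} = - \frac{63886546626}{518497512403} \approx -0.12321$)
$o \left(-1\right) 2 D = - \frac{63886546626 \left(-1\right) 2 \left(-5\right)}{518497512403} = - \frac{63886546626 \left(\left(-2\right) \left(-5\right)\right)}{518497512403} = \left(- \frac{63886546626}{518497512403}\right) 10 = - \frac{638865466260}{518497512403}$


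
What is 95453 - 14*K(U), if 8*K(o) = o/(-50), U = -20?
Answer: 954523/10 ≈ 95452.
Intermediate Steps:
K(o) = -o/400 (K(o) = (o/(-50))/8 = (-o/50)/8 = -o/400)
95453 - 14*K(U) = 95453 - (-7)*(-20)/200 = 95453 - 14*1/20 = 95453 - 7/10 = 954523/10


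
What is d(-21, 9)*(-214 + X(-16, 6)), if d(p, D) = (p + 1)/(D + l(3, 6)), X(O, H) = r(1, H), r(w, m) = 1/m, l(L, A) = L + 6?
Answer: 6415/27 ≈ 237.59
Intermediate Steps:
l(L, A) = 6 + L
X(O, H) = 1/H
d(p, D) = (1 + p)/(9 + D) (d(p, D) = (p + 1)/(D + (6 + 3)) = (1 + p)/(D + 9) = (1 + p)/(9 + D))
d(-21, 9)*(-214 + X(-16, 6)) = ((1 - 21)/(9 + 9))*(-214 + 1/6) = (-20/18)*(-214 + ⅙) = ((1/18)*(-20))*(-1283/6) = -10/9*(-1283/6) = 6415/27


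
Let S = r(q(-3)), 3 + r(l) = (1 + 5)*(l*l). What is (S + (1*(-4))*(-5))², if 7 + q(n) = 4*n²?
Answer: 25633969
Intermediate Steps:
q(n) = -7 + 4*n²
r(l) = -3 + 6*l² (r(l) = -3 + (1 + 5)*(l*l) = -3 + 6*l²)
S = 5043 (S = -3 + 6*(-7 + 4*(-3)²)² = -3 + 6*(-7 + 4*9)² = -3 + 6*(-7 + 36)² = -3 + 6*29² = -3 + 6*841 = -3 + 5046 = 5043)
(S + (1*(-4))*(-5))² = (5043 + (1*(-4))*(-5))² = (5043 - 4*(-5))² = (5043 + 20)² = 5063² = 25633969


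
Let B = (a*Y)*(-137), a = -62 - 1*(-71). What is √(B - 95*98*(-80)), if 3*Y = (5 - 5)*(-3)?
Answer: 140*√38 ≈ 863.02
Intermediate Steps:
Y = 0 (Y = ((5 - 5)*(-3))/3 = (0*(-3))/3 = (⅓)*0 = 0)
a = 9 (a = -62 + 71 = 9)
B = 0 (B = (9*0)*(-137) = 0*(-137) = 0)
√(B - 95*98*(-80)) = √(0 - 95*98*(-80)) = √(0 - 9310*(-80)) = √(0 + 744800) = √744800 = 140*√38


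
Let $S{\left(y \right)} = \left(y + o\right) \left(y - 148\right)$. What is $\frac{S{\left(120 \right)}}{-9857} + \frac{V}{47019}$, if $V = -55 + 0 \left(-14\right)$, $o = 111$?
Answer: $\frac{303576757}{463466283} \approx 0.65501$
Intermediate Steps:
$V = -55$ ($V = -55 + 0 = -55$)
$S{\left(y \right)} = \left(-148 + y\right) \left(111 + y\right)$ ($S{\left(y \right)} = \left(y + 111\right) \left(y - 148\right) = \left(111 + y\right) \left(-148 + y\right) = \left(-148 + y\right) \left(111 + y\right)$)
$\frac{S{\left(120 \right)}}{-9857} + \frac{V}{47019} = \frac{-16428 + 120^{2} - 4440}{-9857} - \frac{55}{47019} = \left(-16428 + 14400 - 4440\right) \left(- \frac{1}{9857}\right) - \frac{55}{47019} = \left(-6468\right) \left(- \frac{1}{9857}\right) - \frac{55}{47019} = \frac{6468}{9857} - \frac{55}{47019} = \frac{303576757}{463466283}$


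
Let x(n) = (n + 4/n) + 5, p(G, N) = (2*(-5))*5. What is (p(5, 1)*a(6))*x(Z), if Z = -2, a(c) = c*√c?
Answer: -300*√6 ≈ -734.85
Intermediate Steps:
a(c) = c^(3/2)
p(G, N) = -50 (p(G, N) = -10*5 = -50)
x(n) = 5 + n + 4/n
(p(5, 1)*a(6))*x(Z) = (-300*√6)*(5 - 2 + 4/(-2)) = (-300*√6)*(5 - 2 + 4*(-½)) = (-300*√6)*(5 - 2 - 2) = -300*√6*1 = -300*√6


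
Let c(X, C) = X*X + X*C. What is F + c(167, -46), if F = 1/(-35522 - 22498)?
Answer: 1172410139/58020 ≈ 20207.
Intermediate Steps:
c(X, C) = X² + C*X
F = -1/58020 (F = 1/(-58020) = -1/58020 ≈ -1.7235e-5)
F + c(167, -46) = -1/58020 + 167*(-46 + 167) = -1/58020 + 167*121 = -1/58020 + 20207 = 1172410139/58020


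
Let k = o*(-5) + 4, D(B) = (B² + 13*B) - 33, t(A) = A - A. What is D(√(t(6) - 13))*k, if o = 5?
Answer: 966 - 273*I*√13 ≈ 966.0 - 984.32*I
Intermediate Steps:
t(A) = 0
D(B) = -33 + B² + 13*B
k = -21 (k = 5*(-5) + 4 = -25 + 4 = -21)
D(√(t(6) - 13))*k = (-33 + (√(0 - 13))² + 13*√(0 - 13))*(-21) = (-33 + (√(-13))² + 13*√(-13))*(-21) = (-33 + (I*√13)² + 13*(I*√13))*(-21) = (-33 - 13 + 13*I*√13)*(-21) = (-46 + 13*I*√13)*(-21) = 966 - 273*I*√13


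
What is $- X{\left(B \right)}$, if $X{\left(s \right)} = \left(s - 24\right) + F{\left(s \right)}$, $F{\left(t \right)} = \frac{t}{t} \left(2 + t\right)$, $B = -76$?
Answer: $174$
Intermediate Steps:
$F{\left(t \right)} = 2 + t$ ($F{\left(t \right)} = 1 \left(2 + t\right) = 2 + t$)
$X{\left(s \right)} = -22 + 2 s$ ($X{\left(s \right)} = \left(s - 24\right) + \left(2 + s\right) = \left(-24 + s\right) + \left(2 + s\right) = -22 + 2 s$)
$- X{\left(B \right)} = - (-22 + 2 \left(-76\right)) = - (-22 - 152) = \left(-1\right) \left(-174\right) = 174$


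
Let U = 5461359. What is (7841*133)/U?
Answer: 1042853/5461359 ≈ 0.19095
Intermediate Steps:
(7841*133)/U = (7841*133)/5461359 = 1042853*(1/5461359) = 1042853/5461359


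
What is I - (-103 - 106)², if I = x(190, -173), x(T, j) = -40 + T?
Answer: -43531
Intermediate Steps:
I = 150 (I = -40 + 190 = 150)
I - (-103 - 106)² = 150 - (-103 - 106)² = 150 - 1*(-209)² = 150 - 1*43681 = 150 - 43681 = -43531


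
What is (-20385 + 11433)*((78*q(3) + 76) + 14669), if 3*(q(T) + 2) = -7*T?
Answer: -125712936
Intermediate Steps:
q(T) = -2 - 7*T/3 (q(T) = -2 + (-7*T)/3 = -2 - 7*T/3)
(-20385 + 11433)*((78*q(3) + 76) + 14669) = (-20385 + 11433)*((78*(-2 - 7/3*3) + 76) + 14669) = -8952*((78*(-2 - 7) + 76) + 14669) = -8952*((78*(-9) + 76) + 14669) = -8952*((-702 + 76) + 14669) = -8952*(-626 + 14669) = -8952*14043 = -125712936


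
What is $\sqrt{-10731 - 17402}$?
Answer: $i \sqrt{28133} \approx 167.73 i$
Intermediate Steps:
$\sqrt{-10731 - 17402} = \sqrt{-28133} = i \sqrt{28133}$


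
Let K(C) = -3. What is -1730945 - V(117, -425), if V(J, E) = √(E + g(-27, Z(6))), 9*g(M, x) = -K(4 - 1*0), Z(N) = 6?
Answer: -1730945 - 7*I*√78/3 ≈ -1.7309e+6 - 20.607*I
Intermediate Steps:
g(M, x) = ⅓ (g(M, x) = (-1*(-3))/9 = (⅑)*3 = ⅓)
V(J, E) = √(⅓ + E) (V(J, E) = √(E + ⅓) = √(⅓ + E))
-1730945 - V(117, -425) = -1730945 - √(3 + 9*(-425))/3 = -1730945 - √(3 - 3825)/3 = -1730945 - √(-3822)/3 = -1730945 - 7*I*√78/3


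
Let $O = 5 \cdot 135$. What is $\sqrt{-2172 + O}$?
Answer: $i \sqrt{1497} \approx 38.691 i$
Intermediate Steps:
$O = 675$
$\sqrt{-2172 + O} = \sqrt{-2172 + 675} = \sqrt{-1497} = i \sqrt{1497}$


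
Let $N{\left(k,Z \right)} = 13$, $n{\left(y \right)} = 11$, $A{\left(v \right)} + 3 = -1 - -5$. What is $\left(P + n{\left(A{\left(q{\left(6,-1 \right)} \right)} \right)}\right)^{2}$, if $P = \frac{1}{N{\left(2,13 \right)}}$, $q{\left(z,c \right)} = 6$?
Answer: $\frac{20736}{169} \approx 122.7$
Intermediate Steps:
$A{\left(v \right)} = 1$ ($A{\left(v \right)} = -3 - -4 = -3 + \left(-1 + 5\right) = -3 + 4 = 1$)
$P = \frac{1}{13} \approx 0.076923$
$\left(P + n{\left(A{\left(q{\left(6,-1 \right)} \right)} \right)}\right)^{2} = \left(\frac{1}{13} + 11\right)^{2} = \left(\frac{144}{13}\right)^{2} = \frac{20736}{169}$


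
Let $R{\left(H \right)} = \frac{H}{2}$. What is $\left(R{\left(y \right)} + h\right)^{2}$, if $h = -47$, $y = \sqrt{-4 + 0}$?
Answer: $\left(47 - i\right)^{2} \approx 2208.0 - 94.0 i$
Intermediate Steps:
$y = 2 i$ ($y = \sqrt{-4} = 2 i \approx 2.0 i$)
$R{\left(H \right)} = \frac{H}{2}$ ($R{\left(H \right)} = H \frac{1}{2} = \frac{H}{2}$)
$\left(R{\left(y \right)} + h\right)^{2} = \left(\frac{2 i}{2} - 47\right)^{2} = \left(i - 47\right)^{2} = \left(-47 + i\right)^{2}$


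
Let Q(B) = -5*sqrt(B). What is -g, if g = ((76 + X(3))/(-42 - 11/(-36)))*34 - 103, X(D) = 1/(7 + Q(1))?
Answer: 248239/1501 ≈ 165.38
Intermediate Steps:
X(D) = 1/2 (X(D) = 1/(7 - 5*sqrt(1)) = 1/(7 - 5*1) = 1/(7 - 5) = 1/2)
g = -248239/1501 (g = ((76 + 1/2)/(-42 - 11/(-36)))*34 - 103 = (153/(2*(-42 - 11*(-1/36))))*34 - 103 = (153/(2*(-42 + 11/36)))*34 - 103 = (153/(2*(-1501/36)))*34 - 103 = ((153/2)*(-36/1501))*34 - 103 = -2754/1501*34 - 103 = -93636/1501 - 103 = -248239/1501 ≈ -165.38)
-g = -1*(-248239/1501) = 248239/1501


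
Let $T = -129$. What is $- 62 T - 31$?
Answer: $7967$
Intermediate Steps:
$- 62 T - 31 = \left(-62\right) \left(-129\right) - 31 = 7998 - 31 = 7967$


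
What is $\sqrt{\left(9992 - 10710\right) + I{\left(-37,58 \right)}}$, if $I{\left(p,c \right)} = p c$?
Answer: $4 i \sqrt{179} \approx 53.516 i$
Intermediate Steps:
$I{\left(p,c \right)} = c p$
$\sqrt{\left(9992 - 10710\right) + I{\left(-37,58 \right)}} = \sqrt{\left(9992 - 10710\right) + 58 \left(-37\right)} = \sqrt{\left(9992 - 10710\right) - 2146} = \sqrt{-718 - 2146} = \sqrt{-2864} = 4 i \sqrt{179}$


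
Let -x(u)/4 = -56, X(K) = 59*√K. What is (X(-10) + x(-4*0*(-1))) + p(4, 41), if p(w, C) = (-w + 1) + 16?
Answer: 237 + 59*I*√10 ≈ 237.0 + 186.57*I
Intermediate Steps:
x(u) = 224 (x(u) = -4*(-56) = 224)
p(w, C) = 17 - w (p(w, C) = (1 - w) + 16 = 17 - w)
(X(-10) + x(-4*0*(-1))) + p(4, 41) = (59*√(-10) + 224) + (17 - 1*4) = (59*(I*√10) + 224) + (17 - 4) = (59*I*√10 + 224) + 13 = (224 + 59*I*√10) + 13 = 237 + 59*I*√10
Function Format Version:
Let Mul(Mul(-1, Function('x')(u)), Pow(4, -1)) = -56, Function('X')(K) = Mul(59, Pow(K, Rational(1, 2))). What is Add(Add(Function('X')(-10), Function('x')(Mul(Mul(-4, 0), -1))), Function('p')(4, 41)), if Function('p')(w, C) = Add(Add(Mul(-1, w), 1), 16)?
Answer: Add(237, Mul(59, I, Pow(10, Rational(1, 2)))) ≈ Add(237.00, Mul(186.57, I))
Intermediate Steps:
Function('x')(u) = 224 (Function('x')(u) = Mul(-4, -56) = 224)
Function('p')(w, C) = Add(17, Mul(-1, w)) (Function('p')(w, C) = Add(Add(1, Mul(-1, w)), 16) = Add(17, Mul(-1, w)))
Add(Add(Function('X')(-10), Function('x')(Mul(Mul(-4, 0), -1))), Function('p')(4, 41)) = Add(Add(Mul(59, Pow(-10, Rational(1, 2))), 224), Add(17, Mul(-1, 4))) = Add(Add(Mul(59, Mul(I, Pow(10, Rational(1, 2)))), 224), Add(17, -4)) = Add(Add(Mul(59, I, Pow(10, Rational(1, 2))), 224), 13) = Add(Add(224, Mul(59, I, Pow(10, Rational(1, 2)))), 13) = Add(237, Mul(59, I, Pow(10, Rational(1, 2))))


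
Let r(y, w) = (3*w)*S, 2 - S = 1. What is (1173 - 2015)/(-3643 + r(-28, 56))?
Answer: 842/3475 ≈ 0.24230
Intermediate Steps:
S = 1 (S = 2 - 1*1 = 2 - 1 = 1)
r(y, w) = 3*w (r(y, w) = (3*w)*1 = 3*w)
(1173 - 2015)/(-3643 + r(-28, 56)) = (1173 - 2015)/(-3643 + 3*56) = -842/(-3643 + 168) = -842/(-3475) = -842*(-1/3475) = 842/3475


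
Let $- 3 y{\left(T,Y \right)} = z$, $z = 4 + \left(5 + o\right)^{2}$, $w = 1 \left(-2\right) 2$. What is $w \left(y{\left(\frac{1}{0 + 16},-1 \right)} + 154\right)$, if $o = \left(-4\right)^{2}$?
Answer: $- \frac{68}{3} \approx -22.667$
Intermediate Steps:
$o = 16$
$w = -4$ ($w = \left(-2\right) 2 = -4$)
$z = 445$ ($z = 4 + \left(5 + 16\right)^{2} = 4 + 21^{2} = 4 + 441 = 445$)
$y{\left(T,Y \right)} = - \frac{445}{3}$ ($y{\left(T,Y \right)} = \left(- \frac{1}{3}\right) 445 = - \frac{445}{3}$)
$w \left(y{\left(\frac{1}{0 + 16},-1 \right)} + 154\right) = - 4 \left(- \frac{445}{3} + 154\right) = \left(-4\right) \frac{17}{3} = - \frac{68}{3}$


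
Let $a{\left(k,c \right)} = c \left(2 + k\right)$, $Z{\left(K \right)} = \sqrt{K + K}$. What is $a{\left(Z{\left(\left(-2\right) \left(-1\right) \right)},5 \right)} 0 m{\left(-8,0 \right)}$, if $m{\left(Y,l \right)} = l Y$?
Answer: $0$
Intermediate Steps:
$m{\left(Y,l \right)} = Y l$
$Z{\left(K \right)} = \sqrt{2} \sqrt{K}$ ($Z{\left(K \right)} = \sqrt{2 K} = \sqrt{2} \sqrt{K}$)
$a{\left(Z{\left(\left(-2\right) \left(-1\right) \right)},5 \right)} 0 m{\left(-8,0 \right)} = 5 \left(2 + \sqrt{2} \sqrt{\left(-2\right) \left(-1\right)}\right) 0 \left(\left(-8\right) 0\right) = 5 \left(2 + \sqrt{2} \sqrt{2}\right) 0 \cdot 0 = 5 \left(2 + 2\right) 0 \cdot 0 = 5 \cdot 4 \cdot 0 \cdot 0 = 20 \cdot 0 \cdot 0 = 0 \cdot 0 = 0$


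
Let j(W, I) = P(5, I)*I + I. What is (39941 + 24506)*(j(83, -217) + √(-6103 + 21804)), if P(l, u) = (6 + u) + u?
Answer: 5971594573 + 64447*√15701 ≈ 5.9797e+9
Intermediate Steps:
P(l, u) = 6 + 2*u
j(W, I) = I + I*(6 + 2*I) (j(W, I) = (6 + 2*I)*I + I = I*(6 + 2*I) + I = I + I*(6 + 2*I))
(39941 + 24506)*(j(83, -217) + √(-6103 + 21804)) = (39941 + 24506)*(-217*(7 + 2*(-217)) + √(-6103 + 21804)) = 64447*(-217*(7 - 434) + √15701) = 64447*(-217*(-427) + √15701) = 64447*(92659 + √15701) = 5971594573 + 64447*√15701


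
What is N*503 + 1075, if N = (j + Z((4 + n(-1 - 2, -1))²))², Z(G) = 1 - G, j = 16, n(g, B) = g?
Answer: 129843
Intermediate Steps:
N = 256 (N = (16 + (1 - (4 + (-1 - 2))²))² = (16 + (1 - (4 - 3)²))² = (16 + (1 - 1*1²))² = (16 + (1 - 1*1))² = (16 + (1 - 1))² = (16 + 0)² = 16² = 256)
N*503 + 1075 = 256*503 + 1075 = 128768 + 1075 = 129843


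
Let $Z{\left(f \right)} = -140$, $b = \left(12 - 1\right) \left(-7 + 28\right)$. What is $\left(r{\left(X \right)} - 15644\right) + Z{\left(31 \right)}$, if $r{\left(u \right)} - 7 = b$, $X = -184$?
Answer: $-15546$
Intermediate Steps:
$b = 231$ ($b = 11 \cdot 21 = 231$)
$r{\left(u \right)} = 238$ ($r{\left(u \right)} = 7 + 231 = 238$)
$\left(r{\left(X \right)} - 15644\right) + Z{\left(31 \right)} = \left(238 - 15644\right) - 140 = -15406 - 140 = -15546$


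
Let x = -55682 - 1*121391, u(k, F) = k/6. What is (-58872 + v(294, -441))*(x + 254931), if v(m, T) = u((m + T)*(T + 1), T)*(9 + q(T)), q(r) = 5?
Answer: 7166673184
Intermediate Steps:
u(k, F) = k/6 (u(k, F) = k*(1/6) = k/6)
v(m, T) = 7*(1 + T)*(T + m)/3 (v(m, T) = (((m + T)*(T + 1))/6)*(9 + 5) = (((T + m)*(1 + T))/6)*14 = (((1 + T)*(T + m))/6)*14 = ((1 + T)*(T + m)/6)*14 = 7*(1 + T)*(T + m)/3)
x = -177073 (x = -55682 - 121391 = -177073)
(-58872 + v(294, -441))*(x + 254931) = (-58872 + ((7/3)*(-441) + (7/3)*294 + (7/3)*(-441)**2 + (7/3)*(-441)*294))*(-177073 + 254931) = (-58872 + (-1029 + 686 + (7/3)*194481 - 302526))*77858 = (-58872 + (-1029 + 686 + 453789 - 302526))*77858 = (-58872 + 150920)*77858 = 92048*77858 = 7166673184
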